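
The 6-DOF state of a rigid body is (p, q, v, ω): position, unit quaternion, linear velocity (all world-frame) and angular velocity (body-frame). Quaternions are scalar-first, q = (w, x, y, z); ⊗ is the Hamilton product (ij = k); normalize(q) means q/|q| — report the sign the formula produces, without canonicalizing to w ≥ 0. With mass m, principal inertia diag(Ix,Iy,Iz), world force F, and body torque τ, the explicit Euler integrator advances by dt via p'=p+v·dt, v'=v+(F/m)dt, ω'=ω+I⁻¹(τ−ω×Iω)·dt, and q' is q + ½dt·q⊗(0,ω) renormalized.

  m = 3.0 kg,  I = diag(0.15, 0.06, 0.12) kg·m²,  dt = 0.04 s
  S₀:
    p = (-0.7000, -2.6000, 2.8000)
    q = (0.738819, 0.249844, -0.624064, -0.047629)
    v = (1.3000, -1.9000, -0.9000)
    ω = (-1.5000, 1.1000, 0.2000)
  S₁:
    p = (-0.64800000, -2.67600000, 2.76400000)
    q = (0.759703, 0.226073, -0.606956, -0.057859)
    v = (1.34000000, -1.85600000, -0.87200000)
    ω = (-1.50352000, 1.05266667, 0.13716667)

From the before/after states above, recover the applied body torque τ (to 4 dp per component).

τ = (0.0000, -0.0800, -0.0400)

Δω = ω₁−ω₀ = (-0.00352000, -0.04733333, -0.06283333)
ω₀×(Iω₀) = (0.0132, -0.0090, 0.1485)
applied torque τ = (0.0000, -0.0800, -0.0400)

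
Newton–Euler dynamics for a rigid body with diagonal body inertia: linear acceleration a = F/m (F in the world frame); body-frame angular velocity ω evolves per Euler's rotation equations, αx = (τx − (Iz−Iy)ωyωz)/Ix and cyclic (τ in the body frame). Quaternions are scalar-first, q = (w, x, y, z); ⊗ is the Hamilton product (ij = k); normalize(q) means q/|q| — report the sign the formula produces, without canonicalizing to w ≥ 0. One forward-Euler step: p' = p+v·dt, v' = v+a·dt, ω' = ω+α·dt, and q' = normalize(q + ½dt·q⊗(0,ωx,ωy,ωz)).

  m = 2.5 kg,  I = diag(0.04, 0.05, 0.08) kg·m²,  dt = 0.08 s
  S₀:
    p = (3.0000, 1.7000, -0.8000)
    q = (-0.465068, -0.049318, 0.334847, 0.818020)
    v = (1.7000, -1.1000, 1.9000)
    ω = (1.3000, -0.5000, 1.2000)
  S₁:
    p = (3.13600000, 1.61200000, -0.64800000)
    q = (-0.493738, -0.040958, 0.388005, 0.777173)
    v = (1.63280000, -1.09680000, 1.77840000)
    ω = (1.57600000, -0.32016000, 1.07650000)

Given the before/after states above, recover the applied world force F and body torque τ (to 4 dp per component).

Δv = v₁−v₀ = (-0.06720000, 0.00320000, -0.12160000)
F = m·Δv/dt = (-2.1000, 0.1000, -3.8000)
ω₁ − ω₀ = (0.27600000, 0.17984000, -0.12350000)
precession coupling = (-0.0180, -0.0624, -0.0065)
I·α + gyro = (0.1200, 0.0500, -0.1300)

F = (-2.1000, 0.1000, -3.8000)
τ = (0.1200, 0.0500, -0.1300)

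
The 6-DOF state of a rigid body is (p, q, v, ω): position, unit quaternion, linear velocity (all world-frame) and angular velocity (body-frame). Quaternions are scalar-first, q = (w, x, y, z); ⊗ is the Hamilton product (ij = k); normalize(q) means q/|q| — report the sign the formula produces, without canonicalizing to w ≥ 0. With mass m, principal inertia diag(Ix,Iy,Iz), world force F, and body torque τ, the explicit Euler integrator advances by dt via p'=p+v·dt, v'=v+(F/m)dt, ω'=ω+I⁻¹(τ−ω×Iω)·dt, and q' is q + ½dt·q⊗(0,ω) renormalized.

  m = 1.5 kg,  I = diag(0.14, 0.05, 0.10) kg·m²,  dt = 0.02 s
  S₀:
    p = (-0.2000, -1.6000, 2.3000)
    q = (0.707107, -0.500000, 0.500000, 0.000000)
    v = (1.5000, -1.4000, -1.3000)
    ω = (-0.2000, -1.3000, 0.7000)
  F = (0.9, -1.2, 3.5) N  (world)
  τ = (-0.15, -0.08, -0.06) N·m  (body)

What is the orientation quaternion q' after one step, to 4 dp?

q⊗(0,ω) = (0.5500000, 0.2085786, -0.5692391, 1.2449749)
updated quaternion q' = (0.7125, -0.4979, 0.4943, 0.0124)

q' = (0.7125, -0.4979, 0.4943, 0.0124)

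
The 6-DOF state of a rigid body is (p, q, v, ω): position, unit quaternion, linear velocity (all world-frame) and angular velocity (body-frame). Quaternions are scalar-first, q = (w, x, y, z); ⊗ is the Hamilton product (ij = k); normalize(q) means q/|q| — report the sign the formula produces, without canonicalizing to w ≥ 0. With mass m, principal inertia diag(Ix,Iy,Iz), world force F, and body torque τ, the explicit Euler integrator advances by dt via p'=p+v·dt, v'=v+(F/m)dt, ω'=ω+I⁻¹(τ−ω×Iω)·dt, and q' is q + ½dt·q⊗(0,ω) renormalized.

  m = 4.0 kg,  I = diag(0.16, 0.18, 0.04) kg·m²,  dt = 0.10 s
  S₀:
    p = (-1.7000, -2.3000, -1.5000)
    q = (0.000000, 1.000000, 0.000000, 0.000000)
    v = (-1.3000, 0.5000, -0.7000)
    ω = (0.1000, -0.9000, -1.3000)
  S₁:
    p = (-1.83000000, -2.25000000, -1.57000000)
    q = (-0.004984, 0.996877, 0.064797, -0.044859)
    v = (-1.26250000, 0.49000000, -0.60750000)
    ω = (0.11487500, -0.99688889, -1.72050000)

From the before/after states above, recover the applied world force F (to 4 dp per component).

F = (1.5000, -0.4000, 3.7000)

velocity change Δv = (0.03750000, -0.01000000, 0.09250000)
applied force F = (1.5000, -0.4000, 3.7000)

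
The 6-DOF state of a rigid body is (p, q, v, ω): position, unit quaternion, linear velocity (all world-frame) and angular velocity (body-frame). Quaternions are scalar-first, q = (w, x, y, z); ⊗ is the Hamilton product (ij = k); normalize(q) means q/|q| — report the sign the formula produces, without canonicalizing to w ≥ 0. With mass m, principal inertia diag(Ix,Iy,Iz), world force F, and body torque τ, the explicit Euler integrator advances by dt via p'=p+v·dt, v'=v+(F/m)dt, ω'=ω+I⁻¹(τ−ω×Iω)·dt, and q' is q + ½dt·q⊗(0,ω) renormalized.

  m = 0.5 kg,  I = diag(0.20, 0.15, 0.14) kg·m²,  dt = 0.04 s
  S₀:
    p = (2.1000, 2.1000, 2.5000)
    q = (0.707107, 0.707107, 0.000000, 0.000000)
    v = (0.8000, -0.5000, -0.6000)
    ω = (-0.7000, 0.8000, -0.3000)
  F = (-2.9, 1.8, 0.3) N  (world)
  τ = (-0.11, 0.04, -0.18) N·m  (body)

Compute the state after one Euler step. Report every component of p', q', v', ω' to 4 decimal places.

(τ − ω×Iω)/I = (-0.5620, 0.1827, -1.4857)
ω' = ω + α·dt = (-0.7225, 0.8073, -0.3594)
q⊗(0,ω) = (0.4949749, -0.4949749, 0.7778177, 0.3535535)
q' = normalize(q + ½dt·q⊗(0,ω)) = (0.7168, 0.6970, 0.0156, 0.0071)
p' = p + v·dt = (2.1320, 2.0800, 2.4760)
v' = v + a·dt = (0.5680, -0.3560, -0.5760)

p' = (2.1320, 2.0800, 2.4760)
q' = (0.7168, 0.6970, 0.0156, 0.0071)
v' = (0.5680, -0.3560, -0.5760)
ω' = (-0.7225, 0.8073, -0.3594)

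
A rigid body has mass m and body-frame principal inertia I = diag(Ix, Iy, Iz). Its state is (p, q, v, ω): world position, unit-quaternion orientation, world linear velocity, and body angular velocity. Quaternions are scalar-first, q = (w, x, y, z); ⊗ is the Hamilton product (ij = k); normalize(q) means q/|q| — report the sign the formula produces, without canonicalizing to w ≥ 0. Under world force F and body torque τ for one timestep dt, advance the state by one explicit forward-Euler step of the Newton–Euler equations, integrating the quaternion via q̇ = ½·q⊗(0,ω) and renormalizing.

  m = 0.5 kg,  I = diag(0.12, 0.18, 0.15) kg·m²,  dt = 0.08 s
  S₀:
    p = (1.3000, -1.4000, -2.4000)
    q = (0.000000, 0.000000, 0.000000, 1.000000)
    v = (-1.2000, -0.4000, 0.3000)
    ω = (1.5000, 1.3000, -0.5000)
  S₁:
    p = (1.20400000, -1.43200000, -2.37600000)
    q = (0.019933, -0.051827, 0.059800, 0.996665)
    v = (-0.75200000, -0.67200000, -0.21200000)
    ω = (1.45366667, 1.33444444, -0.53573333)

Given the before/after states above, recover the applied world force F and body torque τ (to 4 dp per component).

F = (2.8000, -1.7000, -3.2000)
τ = (-0.0500, 0.1000, 0.0500)

ω₁ − ω₀ = (-0.04633333, 0.03444444, -0.03573333)
precession coupling = (0.0195, 0.0225, 0.1170)
I·α + gyro = (-0.0500, 0.1000, 0.0500)
v₁ − v₀ = (0.44800000, -0.27200000, -0.51200000)
m·(v₁−v₀)/dt = (2.8000, -1.7000, -3.2000)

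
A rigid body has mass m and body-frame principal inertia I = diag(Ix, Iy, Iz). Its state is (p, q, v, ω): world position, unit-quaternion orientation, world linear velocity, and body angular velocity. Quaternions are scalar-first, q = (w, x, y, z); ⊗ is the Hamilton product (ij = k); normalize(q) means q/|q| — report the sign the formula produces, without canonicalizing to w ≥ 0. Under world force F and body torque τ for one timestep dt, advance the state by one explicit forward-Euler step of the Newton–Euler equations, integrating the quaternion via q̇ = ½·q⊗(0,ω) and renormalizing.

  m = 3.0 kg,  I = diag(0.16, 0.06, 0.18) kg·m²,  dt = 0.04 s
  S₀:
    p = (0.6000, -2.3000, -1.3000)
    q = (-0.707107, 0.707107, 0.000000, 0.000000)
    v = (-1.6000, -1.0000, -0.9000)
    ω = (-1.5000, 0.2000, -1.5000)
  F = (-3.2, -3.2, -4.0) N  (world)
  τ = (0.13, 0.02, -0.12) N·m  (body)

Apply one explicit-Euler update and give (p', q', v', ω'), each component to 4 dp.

p' = (0.5360, -2.3400, -1.3360)
q' = (-0.6853, 0.7277, 0.0184, 0.0240)
v' = (-1.6427, -1.0427, -0.9533)
ω' = (-1.4585, 0.2433, -1.5333)

angular accel α = (1.0375, 1.0833, -0.8333)
ω' = ω + α·dt = (-1.4585, 0.2433, -1.5333)
2q̇ = q⊗(0,ω) = (1.0606605, 1.0606605, 0.9192391, 1.2020819)
q' = normalize(q + ½dt·q⊗(0,ω)) = (-0.6853, 0.7277, 0.0184, 0.0240)
a = (-1.0667, -1.0667, -1.3333)
new position p' = (0.5360, -2.3400, -1.3360)
new velocity v' = (-1.6427, -1.0427, -0.9533)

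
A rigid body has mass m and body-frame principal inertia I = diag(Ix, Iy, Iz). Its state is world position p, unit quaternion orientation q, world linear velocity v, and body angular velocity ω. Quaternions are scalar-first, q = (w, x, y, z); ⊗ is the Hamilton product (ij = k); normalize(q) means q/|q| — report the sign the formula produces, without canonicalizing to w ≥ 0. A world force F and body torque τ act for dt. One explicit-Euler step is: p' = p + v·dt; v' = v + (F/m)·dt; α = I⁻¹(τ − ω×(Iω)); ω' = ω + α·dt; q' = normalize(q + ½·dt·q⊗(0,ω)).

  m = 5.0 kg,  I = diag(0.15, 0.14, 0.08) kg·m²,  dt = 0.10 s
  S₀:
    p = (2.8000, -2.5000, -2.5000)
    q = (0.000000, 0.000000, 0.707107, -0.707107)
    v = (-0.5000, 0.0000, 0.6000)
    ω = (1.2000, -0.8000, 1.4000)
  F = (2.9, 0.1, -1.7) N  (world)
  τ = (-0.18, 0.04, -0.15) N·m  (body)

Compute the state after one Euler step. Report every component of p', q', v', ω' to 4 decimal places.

p' = (2.7500, -2.5000, -2.4400)
q' = (0.0774, 0.0211, 0.6613, -0.7458)
v' = (-0.4420, 0.0020, 0.5660)
ω' = (1.0352, -0.8554, 1.2005)

a = (0.5800, 0.0200, -0.3400)
new position p' = (2.7500, -2.5000, -2.4400)
v + (F/m)dt = (-0.4420, 0.0020, 0.5660)
gyro term ω×Iω = (0.0672, 0.1176, 0.0096)
α = I⁻¹(τ − ω×Iω) = (-1.6480, -0.5543, -1.9950)
ω' = ω + α·dt = (1.0352, -0.8554, 1.2005)
q⊗(0,ω) = (1.5556354, 0.4242642, -0.8485284, -0.8485284)
updated quaternion q' = (0.0774, 0.0211, 0.6613, -0.7458)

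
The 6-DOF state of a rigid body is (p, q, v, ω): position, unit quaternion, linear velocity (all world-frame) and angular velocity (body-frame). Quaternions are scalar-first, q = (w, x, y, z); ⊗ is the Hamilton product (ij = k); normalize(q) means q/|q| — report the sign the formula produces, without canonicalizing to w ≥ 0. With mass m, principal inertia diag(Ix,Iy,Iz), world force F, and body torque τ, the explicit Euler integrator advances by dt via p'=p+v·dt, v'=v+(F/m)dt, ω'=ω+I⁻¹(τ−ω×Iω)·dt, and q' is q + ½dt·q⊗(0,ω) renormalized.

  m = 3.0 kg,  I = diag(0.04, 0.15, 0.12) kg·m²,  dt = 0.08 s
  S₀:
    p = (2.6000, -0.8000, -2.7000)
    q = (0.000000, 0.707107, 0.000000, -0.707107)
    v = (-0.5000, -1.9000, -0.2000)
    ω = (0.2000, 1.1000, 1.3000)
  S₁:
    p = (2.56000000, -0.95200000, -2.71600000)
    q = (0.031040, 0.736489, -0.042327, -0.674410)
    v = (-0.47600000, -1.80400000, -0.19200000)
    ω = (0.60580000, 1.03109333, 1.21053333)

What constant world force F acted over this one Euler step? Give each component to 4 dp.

velocity change Δv = (0.02400000, 0.09600000, 0.00800000)
m·(v₁−v₀)/dt = (0.9000, 3.6000, 0.3000)

F = (0.9000, 3.6000, 0.3000)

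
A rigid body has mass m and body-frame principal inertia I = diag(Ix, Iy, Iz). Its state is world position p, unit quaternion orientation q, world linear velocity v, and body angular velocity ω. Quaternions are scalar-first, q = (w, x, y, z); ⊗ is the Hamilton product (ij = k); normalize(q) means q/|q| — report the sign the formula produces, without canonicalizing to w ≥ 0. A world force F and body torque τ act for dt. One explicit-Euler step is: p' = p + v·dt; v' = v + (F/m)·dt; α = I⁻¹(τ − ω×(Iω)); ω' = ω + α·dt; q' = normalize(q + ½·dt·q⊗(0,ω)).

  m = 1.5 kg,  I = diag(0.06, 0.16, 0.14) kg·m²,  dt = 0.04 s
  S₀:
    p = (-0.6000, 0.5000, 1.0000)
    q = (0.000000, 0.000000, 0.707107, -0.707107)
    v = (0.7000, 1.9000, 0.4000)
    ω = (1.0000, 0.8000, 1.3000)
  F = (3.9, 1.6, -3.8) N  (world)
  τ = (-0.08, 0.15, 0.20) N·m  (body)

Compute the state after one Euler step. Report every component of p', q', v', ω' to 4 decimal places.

p' = (-0.5720, 0.5760, 1.0160)
q' = (0.0071, 0.0297, 0.6925, -0.7208)
v' = (0.8040, 1.9427, 0.2987)
ω' = (0.9605, 0.8635, 1.3343)

gyro term ω×Iω = (-0.0208, -0.1040, 0.0800)
angular accel α = (-0.9867, 1.5875, 0.8571)
ω + α·dt = (0.9605, 0.8635, 1.3343)
2q̇ = q⊗(0,ω) = (0.3535535, 1.4849247, -0.7071070, -0.7071070)
q + ½dt·q⊗(0,ω), renormalized = (0.0071, 0.0297, 0.6925, -0.7208)
p' = p + v·dt = (-0.5720, 0.5760, 1.0160)
v' = v + a·dt = (0.8040, 1.9427, 0.2987)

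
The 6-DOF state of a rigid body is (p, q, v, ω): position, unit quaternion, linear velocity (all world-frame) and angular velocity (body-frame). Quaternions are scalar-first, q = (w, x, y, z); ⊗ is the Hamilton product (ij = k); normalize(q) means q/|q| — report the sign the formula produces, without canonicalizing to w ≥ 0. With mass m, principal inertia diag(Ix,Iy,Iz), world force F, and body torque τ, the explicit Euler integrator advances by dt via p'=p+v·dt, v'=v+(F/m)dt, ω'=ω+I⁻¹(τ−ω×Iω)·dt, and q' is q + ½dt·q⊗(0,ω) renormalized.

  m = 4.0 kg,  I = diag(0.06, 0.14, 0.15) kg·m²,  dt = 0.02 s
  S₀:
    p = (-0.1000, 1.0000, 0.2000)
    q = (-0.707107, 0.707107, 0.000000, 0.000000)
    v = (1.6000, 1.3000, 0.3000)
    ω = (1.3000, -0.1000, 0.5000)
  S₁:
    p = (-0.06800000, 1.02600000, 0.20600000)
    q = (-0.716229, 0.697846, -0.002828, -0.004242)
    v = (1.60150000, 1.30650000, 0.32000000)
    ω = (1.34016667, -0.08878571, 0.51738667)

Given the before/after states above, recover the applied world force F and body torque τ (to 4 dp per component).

Δv = v₁−v₀ = (0.00150000, 0.00650000, 0.02000000)
m·(v₁−v₀)/dt = (0.3000, 1.3000, 4.0000)
Δω = ω₁−ω₀ = (0.04016667, 0.01121429, 0.01738667)
ω₀×(Iω₀) = (-0.0005, -0.0585, -0.0104)
I·α + gyro = (0.1200, 0.0200, 0.1200)

F = (0.3000, 1.3000, 4.0000)
τ = (0.1200, 0.0200, 0.1200)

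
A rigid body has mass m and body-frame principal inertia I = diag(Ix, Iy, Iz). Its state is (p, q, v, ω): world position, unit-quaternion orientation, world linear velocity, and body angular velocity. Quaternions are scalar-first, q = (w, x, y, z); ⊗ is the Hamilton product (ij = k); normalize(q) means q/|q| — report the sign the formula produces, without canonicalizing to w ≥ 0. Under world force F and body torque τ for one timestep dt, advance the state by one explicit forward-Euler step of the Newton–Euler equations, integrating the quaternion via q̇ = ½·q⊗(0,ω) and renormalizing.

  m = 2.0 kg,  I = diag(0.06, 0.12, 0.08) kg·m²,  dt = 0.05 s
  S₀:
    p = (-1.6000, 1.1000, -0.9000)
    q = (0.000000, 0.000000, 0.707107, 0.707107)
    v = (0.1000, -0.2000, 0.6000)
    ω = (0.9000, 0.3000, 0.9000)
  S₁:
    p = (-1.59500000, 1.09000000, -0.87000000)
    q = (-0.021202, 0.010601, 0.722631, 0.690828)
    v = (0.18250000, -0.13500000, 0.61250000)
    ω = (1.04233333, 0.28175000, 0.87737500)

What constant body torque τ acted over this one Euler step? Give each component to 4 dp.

ω₁ − ω₀ = (0.14233333, -0.01825000, -0.02262500)
gyro term ω₀×Iω₀ = (-0.0108, -0.0162, 0.0162)
applied torque τ = (0.1600, -0.0600, -0.0200)

τ = (0.1600, -0.0600, -0.0200)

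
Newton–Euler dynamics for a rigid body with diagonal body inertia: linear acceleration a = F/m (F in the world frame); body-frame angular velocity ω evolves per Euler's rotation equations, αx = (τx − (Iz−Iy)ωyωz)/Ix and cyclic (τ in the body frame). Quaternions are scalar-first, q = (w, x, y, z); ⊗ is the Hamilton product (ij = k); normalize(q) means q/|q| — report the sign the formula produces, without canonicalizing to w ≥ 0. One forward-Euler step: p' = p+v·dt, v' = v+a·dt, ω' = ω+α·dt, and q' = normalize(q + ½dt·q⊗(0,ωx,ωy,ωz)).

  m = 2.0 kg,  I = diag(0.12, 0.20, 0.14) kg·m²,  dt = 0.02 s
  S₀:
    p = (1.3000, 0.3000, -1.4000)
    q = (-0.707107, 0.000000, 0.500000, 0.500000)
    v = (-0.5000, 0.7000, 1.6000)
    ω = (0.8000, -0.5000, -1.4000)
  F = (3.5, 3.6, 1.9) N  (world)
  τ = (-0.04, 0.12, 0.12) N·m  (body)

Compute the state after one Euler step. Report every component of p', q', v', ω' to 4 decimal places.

p' = (1.2900, 0.3140, -1.3680)
q' = (-0.6975, -0.0102, 0.5075, 0.5058)
v' = (-0.4650, 0.7360, 1.6190)
ω' = (0.8003, -0.4902, -1.3783)

(τ − ω×Iω)/I = (0.0167, 0.4880, 1.0857)
ω + α·dt = (0.8003, -0.4902, -1.3783)
Hamilton product q⊗(0,ω) = (0.9500000, -1.0156856, 0.7535535, 0.5899498)
q' = normalize(q + ½dt·q⊗(0,ω)) = (-0.6975, -0.0102, 0.5075, 0.5058)
a = F/m = (1.7500, 1.8000, 0.9500)
new position p' = (1.2900, 0.3140, -1.3680)
v' = v + a·dt = (-0.4650, 0.7360, 1.6190)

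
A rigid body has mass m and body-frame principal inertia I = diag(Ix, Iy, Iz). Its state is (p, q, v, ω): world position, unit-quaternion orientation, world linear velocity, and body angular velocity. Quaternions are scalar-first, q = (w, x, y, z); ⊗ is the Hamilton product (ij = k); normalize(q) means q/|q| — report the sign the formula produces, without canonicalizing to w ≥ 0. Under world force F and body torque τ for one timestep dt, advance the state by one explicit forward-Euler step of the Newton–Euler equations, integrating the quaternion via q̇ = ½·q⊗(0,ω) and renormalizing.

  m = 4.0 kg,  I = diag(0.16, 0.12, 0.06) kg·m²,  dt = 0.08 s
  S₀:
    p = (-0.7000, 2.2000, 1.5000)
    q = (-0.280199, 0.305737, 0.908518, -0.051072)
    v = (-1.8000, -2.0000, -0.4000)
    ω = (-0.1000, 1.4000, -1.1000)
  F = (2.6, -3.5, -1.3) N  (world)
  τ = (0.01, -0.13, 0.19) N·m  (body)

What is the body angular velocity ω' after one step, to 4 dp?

(τ − ω×Iω)/I = (-0.5150, -1.1750, 3.0733)
ω' = ω + α·dt = (-0.1412, 1.3060, -0.8541)

ω' = (-0.1412, 1.3060, -0.8541)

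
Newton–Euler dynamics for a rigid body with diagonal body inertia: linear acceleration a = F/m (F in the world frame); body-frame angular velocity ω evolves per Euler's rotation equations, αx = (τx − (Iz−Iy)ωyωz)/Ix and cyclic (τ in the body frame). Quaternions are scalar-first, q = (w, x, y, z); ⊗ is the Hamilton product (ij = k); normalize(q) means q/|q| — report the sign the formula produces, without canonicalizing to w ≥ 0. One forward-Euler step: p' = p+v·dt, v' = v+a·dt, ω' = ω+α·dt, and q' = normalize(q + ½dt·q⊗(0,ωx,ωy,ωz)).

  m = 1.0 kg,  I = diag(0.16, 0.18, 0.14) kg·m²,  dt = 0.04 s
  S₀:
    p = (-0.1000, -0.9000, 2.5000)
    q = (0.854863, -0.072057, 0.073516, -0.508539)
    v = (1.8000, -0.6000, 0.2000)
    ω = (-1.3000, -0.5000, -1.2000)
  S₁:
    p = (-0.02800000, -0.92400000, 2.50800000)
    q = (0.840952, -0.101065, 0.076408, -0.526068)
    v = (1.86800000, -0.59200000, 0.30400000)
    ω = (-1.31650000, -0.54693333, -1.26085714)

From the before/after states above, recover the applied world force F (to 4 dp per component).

v₁ − v₀ = (0.06800000, 0.00800000, 0.10400000)
m·(v₁−v₀)/dt = (1.7000, 0.2000, 2.6000)

F = (1.7000, 0.2000, 2.6000)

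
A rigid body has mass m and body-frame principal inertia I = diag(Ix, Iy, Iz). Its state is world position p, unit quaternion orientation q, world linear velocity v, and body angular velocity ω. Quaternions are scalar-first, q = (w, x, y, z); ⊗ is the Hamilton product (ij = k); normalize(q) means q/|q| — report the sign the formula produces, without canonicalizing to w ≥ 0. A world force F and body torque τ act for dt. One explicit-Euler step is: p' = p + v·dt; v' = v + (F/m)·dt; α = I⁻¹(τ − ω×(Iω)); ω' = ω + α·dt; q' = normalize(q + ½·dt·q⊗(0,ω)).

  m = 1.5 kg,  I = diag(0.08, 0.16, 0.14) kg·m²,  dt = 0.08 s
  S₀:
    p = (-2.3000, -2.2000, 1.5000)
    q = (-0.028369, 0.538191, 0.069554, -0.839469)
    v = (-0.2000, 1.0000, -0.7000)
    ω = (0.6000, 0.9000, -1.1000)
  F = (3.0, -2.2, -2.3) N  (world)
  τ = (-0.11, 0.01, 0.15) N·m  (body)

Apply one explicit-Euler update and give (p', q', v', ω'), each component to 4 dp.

a = (2.0000, -1.4667, -1.5333)
new position p' = (-2.3160, -2.1200, 1.4440)
new velocity v' = (-0.0400, 0.8827, -0.8227)
α = I⁻¹(τ − ω×Iω) = (-1.6225, -0.1850, 0.7629)
ω + α·dt = (0.4702, 0.8852, -1.0390)
2q̇ = q⊗(0,ω) = (-1.3089291, 0.6619913, 0.0627966, 0.4738454)
q' = normalize(q + ½dt·q⊗(0,ω)) = (-0.0806, 0.5636, 0.0719, -0.8190)

p' = (-2.3160, -2.1200, 1.4440)
q' = (-0.0806, 0.5636, 0.0719, -0.8190)
v' = (-0.0400, 0.8827, -0.8227)
ω' = (0.4702, 0.8852, -1.0390)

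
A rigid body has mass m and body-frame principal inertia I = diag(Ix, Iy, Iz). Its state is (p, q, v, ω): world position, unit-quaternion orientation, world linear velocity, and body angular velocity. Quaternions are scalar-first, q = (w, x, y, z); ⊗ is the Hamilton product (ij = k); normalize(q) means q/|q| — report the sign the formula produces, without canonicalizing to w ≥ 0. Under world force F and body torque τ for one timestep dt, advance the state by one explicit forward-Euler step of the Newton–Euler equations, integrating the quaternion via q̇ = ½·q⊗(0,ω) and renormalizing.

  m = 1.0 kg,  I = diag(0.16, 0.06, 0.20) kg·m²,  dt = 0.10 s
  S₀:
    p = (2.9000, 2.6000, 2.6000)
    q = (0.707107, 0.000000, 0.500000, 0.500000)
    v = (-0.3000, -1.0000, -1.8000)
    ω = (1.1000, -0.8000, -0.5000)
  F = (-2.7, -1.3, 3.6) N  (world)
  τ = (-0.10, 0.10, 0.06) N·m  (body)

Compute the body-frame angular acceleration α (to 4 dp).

α = (-0.9750, 1.3000, -0.1400)

gyro term ω×Iω = (0.0560, 0.0220, 0.0880)
angular accel α = (-0.9750, 1.3000, -0.1400)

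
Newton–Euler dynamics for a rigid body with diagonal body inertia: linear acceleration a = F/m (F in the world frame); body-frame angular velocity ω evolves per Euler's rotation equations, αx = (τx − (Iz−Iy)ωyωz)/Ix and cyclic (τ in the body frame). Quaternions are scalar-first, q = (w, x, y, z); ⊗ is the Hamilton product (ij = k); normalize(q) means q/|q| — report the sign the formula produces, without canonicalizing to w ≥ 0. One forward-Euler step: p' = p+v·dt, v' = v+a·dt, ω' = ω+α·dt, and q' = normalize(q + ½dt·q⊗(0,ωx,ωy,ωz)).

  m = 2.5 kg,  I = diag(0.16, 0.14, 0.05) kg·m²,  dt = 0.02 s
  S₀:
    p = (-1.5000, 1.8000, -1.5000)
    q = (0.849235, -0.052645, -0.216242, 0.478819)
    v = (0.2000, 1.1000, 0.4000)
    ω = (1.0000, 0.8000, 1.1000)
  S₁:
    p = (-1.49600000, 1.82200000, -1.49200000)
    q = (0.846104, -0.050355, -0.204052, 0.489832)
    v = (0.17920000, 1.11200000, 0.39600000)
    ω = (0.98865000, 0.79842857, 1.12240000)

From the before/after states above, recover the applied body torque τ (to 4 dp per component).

ω₁ − ω₀ = (-0.01135000, -0.00157143, 0.02240000)
applied torque τ = (-0.1700, 0.1100, 0.0400)

τ = (-0.1700, 0.1100, 0.0400)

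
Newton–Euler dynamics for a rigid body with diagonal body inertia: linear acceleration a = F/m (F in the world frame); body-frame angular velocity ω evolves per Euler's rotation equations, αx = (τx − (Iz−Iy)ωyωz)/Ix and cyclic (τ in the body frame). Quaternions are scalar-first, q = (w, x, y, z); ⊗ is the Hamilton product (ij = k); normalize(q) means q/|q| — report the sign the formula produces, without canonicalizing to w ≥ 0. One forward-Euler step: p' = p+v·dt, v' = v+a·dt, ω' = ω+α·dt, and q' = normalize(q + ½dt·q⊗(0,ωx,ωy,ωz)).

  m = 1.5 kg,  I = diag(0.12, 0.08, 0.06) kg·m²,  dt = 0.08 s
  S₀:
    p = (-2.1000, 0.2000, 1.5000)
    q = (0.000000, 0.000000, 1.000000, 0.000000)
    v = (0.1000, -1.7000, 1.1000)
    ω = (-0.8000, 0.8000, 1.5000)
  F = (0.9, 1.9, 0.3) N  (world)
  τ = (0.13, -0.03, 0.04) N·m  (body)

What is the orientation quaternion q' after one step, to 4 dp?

2q̇ = q⊗(0,ω) = (-0.8000000, 1.5000000, 0.0000000, 0.8000000)
q' = normalize(q + ½dt·q⊗(0,ω)) = (-0.0319, 0.0598, 0.9972, 0.0319)

q' = (-0.0319, 0.0598, 0.9972, 0.0319)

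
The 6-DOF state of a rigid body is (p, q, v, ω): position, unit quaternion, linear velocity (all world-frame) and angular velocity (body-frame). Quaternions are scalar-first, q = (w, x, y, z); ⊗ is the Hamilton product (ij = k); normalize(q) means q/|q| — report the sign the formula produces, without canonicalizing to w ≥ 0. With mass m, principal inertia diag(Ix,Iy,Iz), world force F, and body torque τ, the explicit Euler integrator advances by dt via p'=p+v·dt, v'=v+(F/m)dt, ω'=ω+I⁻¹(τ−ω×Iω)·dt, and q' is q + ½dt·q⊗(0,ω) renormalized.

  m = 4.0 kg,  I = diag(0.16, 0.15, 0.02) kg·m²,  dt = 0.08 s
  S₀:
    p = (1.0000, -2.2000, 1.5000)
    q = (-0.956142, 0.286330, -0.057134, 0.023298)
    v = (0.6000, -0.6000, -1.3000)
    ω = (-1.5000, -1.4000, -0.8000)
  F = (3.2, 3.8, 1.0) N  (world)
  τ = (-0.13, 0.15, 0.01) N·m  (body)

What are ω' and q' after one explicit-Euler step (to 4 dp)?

ω' = (-1.4922, -1.4096, -0.6760)
q' = (-0.9378, 0.3455, 0.0042, 0.0343)

ω×(Iω) gyroscopic = (-0.1456, 0.1680, -0.0210)
angular accel α = (0.0975, -0.1200, 1.5500)
ω + α·dt = (-1.4922, -1.4096, -0.6760)
2q̇ = q⊗(0,ω) = (0.3681458, 1.5125374, 1.5327158, 0.2783506)
updated quaternion q' = (-0.9378, 0.3455, 0.0042, 0.0343)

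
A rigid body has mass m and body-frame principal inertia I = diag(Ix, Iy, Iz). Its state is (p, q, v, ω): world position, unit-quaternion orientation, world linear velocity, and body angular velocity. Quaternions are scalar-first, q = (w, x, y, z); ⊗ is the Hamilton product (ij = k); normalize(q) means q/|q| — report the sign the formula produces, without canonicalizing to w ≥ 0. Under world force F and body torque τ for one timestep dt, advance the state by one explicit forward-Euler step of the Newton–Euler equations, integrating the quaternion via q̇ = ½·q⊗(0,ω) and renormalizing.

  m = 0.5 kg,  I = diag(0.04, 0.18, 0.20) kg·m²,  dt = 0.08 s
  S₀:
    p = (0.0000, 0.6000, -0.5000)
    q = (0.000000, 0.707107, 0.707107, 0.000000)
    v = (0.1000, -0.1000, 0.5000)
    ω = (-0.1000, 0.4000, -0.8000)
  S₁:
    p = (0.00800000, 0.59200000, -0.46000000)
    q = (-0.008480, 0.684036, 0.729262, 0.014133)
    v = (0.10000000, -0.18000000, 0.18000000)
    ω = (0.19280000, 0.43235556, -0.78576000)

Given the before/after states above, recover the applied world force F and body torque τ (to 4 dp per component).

ω₁ − ω₀ = (0.29280000, 0.03235556, 0.01424000)
gyro term ω₀×Iω₀ = (-0.0064, -0.0128, -0.0056)
I·α + gyro = (0.1400, 0.0600, 0.0300)
Δv = v₁−v₀ = (0.00000000, -0.08000000, -0.32000000)
applied force F = (0.0000, -0.5000, -2.0000)

F = (0.0000, -0.5000, -2.0000)
τ = (0.1400, 0.0600, 0.0300)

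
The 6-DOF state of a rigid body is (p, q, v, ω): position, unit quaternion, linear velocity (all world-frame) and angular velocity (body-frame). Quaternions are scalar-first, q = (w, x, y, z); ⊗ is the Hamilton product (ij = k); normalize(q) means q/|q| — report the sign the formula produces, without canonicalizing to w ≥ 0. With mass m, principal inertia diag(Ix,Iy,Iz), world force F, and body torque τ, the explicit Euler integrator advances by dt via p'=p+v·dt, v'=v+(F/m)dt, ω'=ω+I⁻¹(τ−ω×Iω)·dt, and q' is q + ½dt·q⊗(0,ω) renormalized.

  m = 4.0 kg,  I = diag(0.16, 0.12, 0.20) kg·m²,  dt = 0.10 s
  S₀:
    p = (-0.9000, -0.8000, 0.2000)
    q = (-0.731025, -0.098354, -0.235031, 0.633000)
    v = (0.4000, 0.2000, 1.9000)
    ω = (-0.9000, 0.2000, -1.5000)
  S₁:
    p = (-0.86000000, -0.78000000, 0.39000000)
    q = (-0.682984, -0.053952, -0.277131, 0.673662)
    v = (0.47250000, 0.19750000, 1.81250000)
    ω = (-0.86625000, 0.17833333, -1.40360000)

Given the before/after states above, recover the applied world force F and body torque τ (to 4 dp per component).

Δω = ω₁−ω₀ = (0.03375000, -0.02166667, 0.09640000)
precession coupling = (-0.0240, -0.0540, 0.0072)
τ = I·(Δω/dt) + ω₀×(Iω₀) = (0.0300, -0.0800, 0.2000)
v₁ − v₀ = (0.07250000, -0.00250000, -0.08750000)
applied force F = (2.9000, -0.1000, -3.5000)

F = (2.9000, -0.1000, -3.5000)
τ = (0.0300, -0.0800, 0.2000)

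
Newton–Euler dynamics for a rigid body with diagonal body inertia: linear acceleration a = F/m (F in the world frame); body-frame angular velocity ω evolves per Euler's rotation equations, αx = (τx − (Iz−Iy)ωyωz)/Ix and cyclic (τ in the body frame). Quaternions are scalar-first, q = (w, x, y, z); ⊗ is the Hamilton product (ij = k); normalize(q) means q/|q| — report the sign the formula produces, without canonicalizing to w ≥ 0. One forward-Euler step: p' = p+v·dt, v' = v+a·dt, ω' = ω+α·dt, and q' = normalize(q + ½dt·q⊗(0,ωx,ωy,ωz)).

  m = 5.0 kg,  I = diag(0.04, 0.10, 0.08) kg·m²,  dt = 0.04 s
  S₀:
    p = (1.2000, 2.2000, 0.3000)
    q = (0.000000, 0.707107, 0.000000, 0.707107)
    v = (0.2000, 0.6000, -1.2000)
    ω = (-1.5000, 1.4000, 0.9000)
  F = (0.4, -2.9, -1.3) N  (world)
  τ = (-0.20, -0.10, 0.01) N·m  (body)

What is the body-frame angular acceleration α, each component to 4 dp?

gyro term ω×Iω = (-0.0252, 0.0540, -0.1260)
angular accel α = (-4.3700, -1.5400, 1.7000)

α = (-4.3700, -1.5400, 1.7000)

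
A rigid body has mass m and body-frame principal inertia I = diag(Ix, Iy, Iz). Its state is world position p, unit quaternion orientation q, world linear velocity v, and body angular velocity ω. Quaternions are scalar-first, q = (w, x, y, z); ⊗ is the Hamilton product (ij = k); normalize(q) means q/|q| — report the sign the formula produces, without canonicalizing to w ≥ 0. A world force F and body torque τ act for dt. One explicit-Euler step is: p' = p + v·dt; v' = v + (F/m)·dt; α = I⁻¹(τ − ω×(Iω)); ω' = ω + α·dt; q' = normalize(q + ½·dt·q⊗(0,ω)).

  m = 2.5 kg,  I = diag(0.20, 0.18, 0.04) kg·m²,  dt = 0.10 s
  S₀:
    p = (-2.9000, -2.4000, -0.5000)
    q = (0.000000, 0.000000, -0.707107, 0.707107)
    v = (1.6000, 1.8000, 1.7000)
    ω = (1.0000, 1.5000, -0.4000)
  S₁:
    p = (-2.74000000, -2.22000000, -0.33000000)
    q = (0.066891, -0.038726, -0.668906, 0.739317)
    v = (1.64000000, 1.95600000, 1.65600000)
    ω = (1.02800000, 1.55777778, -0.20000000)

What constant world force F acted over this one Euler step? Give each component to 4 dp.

v₁ − v₀ = (0.04000000, 0.15600000, -0.04400000)
m·(v₁−v₀)/dt = (1.0000, 3.9000, -1.1000)

F = (1.0000, 3.9000, -1.1000)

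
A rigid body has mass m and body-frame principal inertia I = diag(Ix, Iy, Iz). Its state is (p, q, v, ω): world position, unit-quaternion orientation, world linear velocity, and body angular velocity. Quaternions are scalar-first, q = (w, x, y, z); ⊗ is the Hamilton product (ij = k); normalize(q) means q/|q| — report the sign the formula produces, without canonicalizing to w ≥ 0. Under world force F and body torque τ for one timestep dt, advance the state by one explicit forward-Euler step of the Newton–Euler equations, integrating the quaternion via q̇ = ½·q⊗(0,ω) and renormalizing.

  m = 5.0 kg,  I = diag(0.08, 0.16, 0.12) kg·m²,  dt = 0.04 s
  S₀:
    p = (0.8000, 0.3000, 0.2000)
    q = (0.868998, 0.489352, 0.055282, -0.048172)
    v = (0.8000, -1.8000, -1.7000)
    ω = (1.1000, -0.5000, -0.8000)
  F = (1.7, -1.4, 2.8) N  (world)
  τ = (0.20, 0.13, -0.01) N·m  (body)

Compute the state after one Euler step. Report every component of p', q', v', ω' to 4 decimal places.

p' = (0.8320, 0.2280, 0.1320)
q' = (0.8577, 0.5069, 0.0533, -0.0682)
v' = (0.8136, -1.8112, -1.6776)
ω' = (1.2080, -0.4763, -0.7887)

a = F/m = (0.3400, -0.2800, 0.5600)
p + v·dt = (0.8320, 0.2280, 0.1320)
new velocity v' = (0.8136, -1.8112, -1.6776)
α = I⁻¹(τ − ω×Iω) = (2.7000, 0.5925, 0.2833)
new body rate ω' = (1.2080, -0.4763, -0.7887)
Hamilton product q⊗(0,ω) = (-0.5491838, 0.8875862, -0.0960066, -1.0006846)
updated quaternion q' = (0.8577, 0.5069, 0.0533, -0.0682)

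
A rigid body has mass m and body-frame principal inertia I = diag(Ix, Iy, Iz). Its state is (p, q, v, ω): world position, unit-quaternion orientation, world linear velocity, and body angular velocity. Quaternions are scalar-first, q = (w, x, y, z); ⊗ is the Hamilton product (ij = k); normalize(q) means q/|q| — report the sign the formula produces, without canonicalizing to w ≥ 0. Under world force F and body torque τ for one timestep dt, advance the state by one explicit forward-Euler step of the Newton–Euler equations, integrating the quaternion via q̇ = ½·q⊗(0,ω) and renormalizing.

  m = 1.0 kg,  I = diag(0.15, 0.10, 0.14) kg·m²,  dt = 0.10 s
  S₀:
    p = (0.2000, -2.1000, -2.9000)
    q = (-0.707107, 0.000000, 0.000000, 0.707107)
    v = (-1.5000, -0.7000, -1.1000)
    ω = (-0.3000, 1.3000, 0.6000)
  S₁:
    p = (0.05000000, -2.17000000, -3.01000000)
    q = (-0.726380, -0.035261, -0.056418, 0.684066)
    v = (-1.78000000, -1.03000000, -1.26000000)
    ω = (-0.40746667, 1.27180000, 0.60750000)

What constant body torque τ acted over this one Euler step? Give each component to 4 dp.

ω₁ − ω₀ = (-0.10746667, -0.02820000, 0.00750000)
precession coupling = (0.0312, -0.0018, 0.0195)
τ = I·(Δω/dt) + ω₀×(Iω₀) = (-0.1300, -0.0300, 0.0300)

τ = (-0.1300, -0.0300, 0.0300)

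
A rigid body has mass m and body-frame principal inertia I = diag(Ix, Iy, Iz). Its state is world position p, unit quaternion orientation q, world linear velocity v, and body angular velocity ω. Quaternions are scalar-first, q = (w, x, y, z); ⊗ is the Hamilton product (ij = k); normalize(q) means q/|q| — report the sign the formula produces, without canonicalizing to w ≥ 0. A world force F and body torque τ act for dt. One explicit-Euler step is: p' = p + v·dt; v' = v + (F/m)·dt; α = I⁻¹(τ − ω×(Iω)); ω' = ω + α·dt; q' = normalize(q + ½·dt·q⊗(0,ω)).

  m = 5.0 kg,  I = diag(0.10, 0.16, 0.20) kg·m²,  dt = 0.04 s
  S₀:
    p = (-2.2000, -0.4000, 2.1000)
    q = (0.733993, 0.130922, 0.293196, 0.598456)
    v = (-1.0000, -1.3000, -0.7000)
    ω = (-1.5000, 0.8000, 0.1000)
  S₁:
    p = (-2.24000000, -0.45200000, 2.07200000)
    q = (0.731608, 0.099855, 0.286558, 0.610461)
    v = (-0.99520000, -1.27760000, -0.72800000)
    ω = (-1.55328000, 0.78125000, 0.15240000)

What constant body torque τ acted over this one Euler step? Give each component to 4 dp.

τ = (-0.1300, -0.0600, 0.1900)

rate change Δω = (-0.05328000, -0.01875000, 0.05240000)
ω₀×(Iω₀) = (0.0032, 0.0150, -0.0720)
I·α + gyro = (-0.1300, -0.0600, 0.1900)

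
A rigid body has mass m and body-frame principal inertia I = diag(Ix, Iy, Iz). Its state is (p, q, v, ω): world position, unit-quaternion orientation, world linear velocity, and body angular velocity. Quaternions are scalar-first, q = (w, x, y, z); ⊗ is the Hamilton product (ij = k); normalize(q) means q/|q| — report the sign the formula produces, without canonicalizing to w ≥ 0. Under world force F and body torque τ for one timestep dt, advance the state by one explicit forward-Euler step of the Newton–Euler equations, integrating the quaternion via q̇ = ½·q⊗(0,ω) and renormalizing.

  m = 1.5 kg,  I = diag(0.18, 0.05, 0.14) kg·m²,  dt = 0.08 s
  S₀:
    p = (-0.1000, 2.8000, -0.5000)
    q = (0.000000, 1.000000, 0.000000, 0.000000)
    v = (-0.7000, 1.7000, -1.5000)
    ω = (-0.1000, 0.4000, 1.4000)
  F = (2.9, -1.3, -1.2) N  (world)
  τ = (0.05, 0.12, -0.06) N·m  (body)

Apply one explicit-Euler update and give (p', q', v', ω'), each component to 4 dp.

a = F/m = (1.9333, -0.8667, -0.8000)
p + v·dt = (-0.1560, 2.9360, -0.6200)
new velocity v' = (-0.5453, 1.6307, -1.5640)
gyro term ω×Iω = (0.0504, -0.0056, 0.0052)
angular accel α = (-0.0022, 2.5120, -0.4657)
new body rate ω' = (-0.1002, 0.6010, 1.3627)
2q̇ = q⊗(0,ω) = (0.1000000, 0.0000000, -1.4000000, 0.4000000)
q' = normalize(q + ½dt·q⊗(0,ω)) = (0.0040, 0.9983, -0.0559, 0.0160)

p' = (-0.1560, 2.9360, -0.6200)
q' = (0.0040, 0.9983, -0.0559, 0.0160)
v' = (-0.5453, 1.6307, -1.5640)
ω' = (-0.1002, 0.6010, 1.3627)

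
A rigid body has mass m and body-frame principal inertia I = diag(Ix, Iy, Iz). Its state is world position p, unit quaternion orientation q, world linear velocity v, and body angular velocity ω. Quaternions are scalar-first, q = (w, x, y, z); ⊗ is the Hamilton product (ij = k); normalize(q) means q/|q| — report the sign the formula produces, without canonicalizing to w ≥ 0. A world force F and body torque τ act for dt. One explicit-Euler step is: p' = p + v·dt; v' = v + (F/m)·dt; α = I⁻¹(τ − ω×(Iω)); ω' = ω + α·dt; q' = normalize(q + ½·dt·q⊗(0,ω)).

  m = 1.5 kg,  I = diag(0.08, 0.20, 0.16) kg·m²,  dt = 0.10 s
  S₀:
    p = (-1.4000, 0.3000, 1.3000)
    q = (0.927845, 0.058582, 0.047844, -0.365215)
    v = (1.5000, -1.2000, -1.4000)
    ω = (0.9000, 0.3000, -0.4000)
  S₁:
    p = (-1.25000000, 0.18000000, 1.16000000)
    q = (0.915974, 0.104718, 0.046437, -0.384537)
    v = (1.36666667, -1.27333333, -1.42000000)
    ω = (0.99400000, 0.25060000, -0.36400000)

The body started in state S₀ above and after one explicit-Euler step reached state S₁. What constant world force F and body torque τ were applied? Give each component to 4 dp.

F = (-2.0000, -1.1000, -0.3000)
τ = (0.0800, -0.0700, 0.0900)

velocity change Δv = (-0.13333333, -0.07333333, -0.02000000)
m·(v₁−v₀)/dt = (-2.0000, -1.1000, -0.3000)
Δω = ω₁−ω₀ = (0.09400000, -0.04940000, 0.03600000)
τ = I·(Δω/dt) + ω₀×(Iω₀) = (0.0800, -0.0700, 0.0900)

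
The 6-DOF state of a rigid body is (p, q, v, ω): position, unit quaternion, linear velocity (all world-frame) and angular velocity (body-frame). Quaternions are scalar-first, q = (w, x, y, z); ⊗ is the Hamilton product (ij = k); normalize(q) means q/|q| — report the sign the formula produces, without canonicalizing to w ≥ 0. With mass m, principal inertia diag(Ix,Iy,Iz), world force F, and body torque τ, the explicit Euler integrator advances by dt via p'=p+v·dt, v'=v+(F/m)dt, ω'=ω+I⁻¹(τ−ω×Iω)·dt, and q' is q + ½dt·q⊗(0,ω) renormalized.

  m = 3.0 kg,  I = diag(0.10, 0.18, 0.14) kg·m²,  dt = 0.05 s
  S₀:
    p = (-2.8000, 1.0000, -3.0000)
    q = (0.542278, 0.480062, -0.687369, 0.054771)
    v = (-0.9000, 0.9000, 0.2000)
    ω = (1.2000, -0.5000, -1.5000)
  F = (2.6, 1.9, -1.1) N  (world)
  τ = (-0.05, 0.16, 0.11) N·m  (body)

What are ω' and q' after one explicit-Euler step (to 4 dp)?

ω×(Iω) gyroscopic = (-0.0300, 0.0720, -0.0480)
(τ − ω×Iω)/I = (-0.2000, 0.4889, 1.1286)
ω + α·dt = (1.1900, -0.4756, -1.4436)
q⊗(0,ω) = (-0.8376024, 1.7091726, 0.5146792, -0.2286052)
updated quaternion q' = (0.5207, 0.5221, -0.6737, 0.0490)

ω' = (1.1900, -0.4756, -1.4436)
q' = (0.5207, 0.5221, -0.6737, 0.0490)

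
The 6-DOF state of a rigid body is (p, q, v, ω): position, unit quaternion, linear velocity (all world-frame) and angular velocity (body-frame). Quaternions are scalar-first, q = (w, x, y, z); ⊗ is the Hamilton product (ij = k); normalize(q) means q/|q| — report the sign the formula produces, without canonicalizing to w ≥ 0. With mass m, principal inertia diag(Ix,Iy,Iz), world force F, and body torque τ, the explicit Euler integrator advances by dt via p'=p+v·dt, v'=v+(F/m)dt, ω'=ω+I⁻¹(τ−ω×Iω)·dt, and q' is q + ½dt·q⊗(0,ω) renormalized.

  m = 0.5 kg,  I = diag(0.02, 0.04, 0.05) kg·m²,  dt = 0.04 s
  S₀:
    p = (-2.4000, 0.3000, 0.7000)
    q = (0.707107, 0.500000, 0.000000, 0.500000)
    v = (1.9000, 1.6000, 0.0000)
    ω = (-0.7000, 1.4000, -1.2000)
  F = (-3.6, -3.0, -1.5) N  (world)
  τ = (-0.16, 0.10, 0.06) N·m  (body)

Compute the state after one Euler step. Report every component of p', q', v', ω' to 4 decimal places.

ω×(Iω) gyroscopic = (-0.0168, -0.0252, -0.0196)
α = I⁻¹(τ − ω×Iω) = (-7.1600, 3.1300, 1.5920)
ω + α·dt = (-0.9864, 1.5252, -1.1363)
Hamilton product q⊗(0,ω) = (0.9500000, -1.1949749, 1.2399498, -0.1485284)
q + ½dt·q⊗(0,ω), renormalized = (0.7255, 0.4757, 0.0248, 0.4966)
p' = p + v·dt = (-2.3240, 0.3640, 0.7000)
new velocity v' = (1.6120, 1.3600, -0.1200)

p' = (-2.3240, 0.3640, 0.7000)
q' = (0.7255, 0.4757, 0.0248, 0.4966)
v' = (1.6120, 1.3600, -0.1200)
ω' = (-0.9864, 1.5252, -1.1363)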